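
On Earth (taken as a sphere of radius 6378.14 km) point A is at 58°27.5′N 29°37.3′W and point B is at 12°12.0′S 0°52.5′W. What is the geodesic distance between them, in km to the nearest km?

With latitudes φ₁ = 58.458°, φ₂ = -12.200° and longitude difference Δλ = 28.747°:
cos c = sin φ₁ sin φ₂ + cos φ₁ cos φ₂ cos Δλ = (0.8523)(-0.2113) + (0.5231)(0.9774)(0.8768) = 0.26818,
so c = arccos(0.26818) = 1.29929 rad.
Distance = R·c = 6378.14 × 1.2993 ≈ 8287 km.

8287 km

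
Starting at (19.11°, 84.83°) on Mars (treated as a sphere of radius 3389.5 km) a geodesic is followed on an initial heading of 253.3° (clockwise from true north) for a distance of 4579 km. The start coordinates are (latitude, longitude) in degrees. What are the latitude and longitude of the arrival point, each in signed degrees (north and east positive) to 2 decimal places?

Angular distance δ = d/R = 4579/3389.5 = 1.35094 rad; initial bearing θ = 4.4209 rad.
sin φ₂ = sin φ₁ cos δ + cos φ₁ sin δ cos θ = (0.3274)(0.2181) + (0.9449)(0.9759)(-0.2874) = -0.1936, so φ₂ = -11.16°.
Δλ = atan2(sin θ sin δ cos φ₁, cos δ − sin φ₁ sin φ₂) = atan2(-0.8833, 0.2815) = -72.324°.
λ₂ = 84.830° − 72.324° = 12.51°.

-11.16°, 12.51°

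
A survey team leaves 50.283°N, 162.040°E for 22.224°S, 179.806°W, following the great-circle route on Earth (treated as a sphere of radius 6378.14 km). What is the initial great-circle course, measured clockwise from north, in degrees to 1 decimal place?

Δλ = 18.154° = 0.3168 rad.
y = sin Δλ · cos φ₂ = (0.3116)(0.9257) = 0.2884
x = cos φ₁ sin φ₂ − sin φ₁ cos φ₂ cos Δλ = (0.6390)(-0.3782) − (0.7692)(0.9257)(0.9502) = -0.9183
θ = atan2(y, x) = 162.56°, so the bearing is 162.6°.

162.6°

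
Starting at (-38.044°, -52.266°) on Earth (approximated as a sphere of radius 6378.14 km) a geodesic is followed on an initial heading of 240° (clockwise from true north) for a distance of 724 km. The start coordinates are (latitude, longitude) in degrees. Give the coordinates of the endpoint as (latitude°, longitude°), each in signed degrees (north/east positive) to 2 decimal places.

-41.06°, -59.74°

Angular distance δ = d/R = 724/6378.14 = 0.11351 rad; initial bearing θ = 4.1888 rad.
sin φ₂ = sin φ₁ cos δ + cos φ₁ sin δ cos θ = (-0.6163)(0.9936) + (0.7875)(0.1133)(-0.5000) = -0.6569, so φ₂ = -41.06°.
Δλ = atan2(sin θ sin δ cos φ₁, cos δ − sin φ₁ sin φ₂) = atan2(-0.0773, 0.5887) = -7.475°.
λ₂ = -52.266° − 7.475° = -59.74°.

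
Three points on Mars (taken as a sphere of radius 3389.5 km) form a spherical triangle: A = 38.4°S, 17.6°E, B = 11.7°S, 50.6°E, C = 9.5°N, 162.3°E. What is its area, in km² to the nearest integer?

Side lengths (central angles): a = 1.9720, b = 2.3940, c = 0.6926 rad; semiperimeter s = 2.5294.
By l'Huilier's theorem, tan(E/4) = √[tan(s/2) tan((s−a)/2) tan((s−b)/2) tan((s−c)/2)], giving spherical excess E = 1.1044 rad.
Area = E·R² = 1.1044 × (3389.5)² ≈ 12688667 km².

12688667 km²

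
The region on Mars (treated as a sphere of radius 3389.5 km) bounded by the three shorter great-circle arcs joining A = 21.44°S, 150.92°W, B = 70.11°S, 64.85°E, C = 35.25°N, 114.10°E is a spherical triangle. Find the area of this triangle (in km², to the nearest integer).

25428151 km²

Side lengths (central angles): a = 1.9405, b = 1.8514, c = 1.4839 rad; semiperimeter s = 2.6379.
By l'Huilier's theorem, tan(E/4) = √[tan(s/2) tan((s−a)/2) tan((s−b)/2) tan((s−c)/2)], giving spherical excess E = 2.2133 rad.
Area = E·R² = 2.2133 × (3389.5)² ≈ 25428151 km².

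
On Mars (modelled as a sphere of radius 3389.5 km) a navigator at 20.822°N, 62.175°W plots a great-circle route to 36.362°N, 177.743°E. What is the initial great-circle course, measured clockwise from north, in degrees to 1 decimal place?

Δλ = -120.082° = -2.0958 rad.
y = sin Δλ · cos φ₂ = (-0.8653)(0.8053) = -0.6968
x = cos φ₁ sin φ₂ − sin φ₁ cos φ₂ cos Δλ = (0.9347)(0.5929) − (0.3555)(0.8053)(-0.5012) = 0.6976
θ = atan2(y, x) = -44.97°; adding 360° gives 315.0°.

315.0°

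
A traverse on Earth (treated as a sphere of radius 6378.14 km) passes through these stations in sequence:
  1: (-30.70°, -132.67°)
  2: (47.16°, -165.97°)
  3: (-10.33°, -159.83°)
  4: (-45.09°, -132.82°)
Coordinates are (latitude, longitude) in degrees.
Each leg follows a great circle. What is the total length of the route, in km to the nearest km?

20367 km

Leg 1→2: central angle 1.4562 rad, distance 9288.1 km.
Leg 2→3: central angle 1.0079 rad, distance 6428.7 km.
Leg 3→4: central angle 0.7291 rad, distance 4650.1 km.
Total: 9288.1 + 6428.7 + 4650.1 ≈ 20367 km.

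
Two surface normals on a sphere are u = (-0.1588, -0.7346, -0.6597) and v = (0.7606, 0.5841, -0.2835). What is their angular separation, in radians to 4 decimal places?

u·v = -0.3628; |u| = 1.0000, |v| = 1.0000.
cos θ = (u·v)/(|u||v|) = -0.3628, so θ = 1.9421 rad.

1.9421 rad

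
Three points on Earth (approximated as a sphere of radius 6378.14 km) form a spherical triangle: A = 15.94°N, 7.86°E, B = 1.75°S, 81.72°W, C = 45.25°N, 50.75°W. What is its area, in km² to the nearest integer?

22386374 km²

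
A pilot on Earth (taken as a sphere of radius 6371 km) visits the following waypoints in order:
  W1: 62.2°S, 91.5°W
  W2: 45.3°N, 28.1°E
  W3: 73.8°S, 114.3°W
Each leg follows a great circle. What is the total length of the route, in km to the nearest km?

Leg W1→W2: central angle 2.4829 rad, distance 15818.6 km.
Leg W2→W3: central angle 2.5645 rad, distance 16338.5 km.
Total: 15818.6 + 16338.5 ≈ 32157 km.

32157 km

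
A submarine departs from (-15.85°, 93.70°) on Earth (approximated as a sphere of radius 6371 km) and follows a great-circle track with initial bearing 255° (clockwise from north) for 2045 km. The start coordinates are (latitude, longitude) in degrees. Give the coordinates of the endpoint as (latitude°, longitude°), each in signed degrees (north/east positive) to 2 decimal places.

Angular distance δ = d/R = 2045/6371 = 0.32099 rad; initial bearing θ = 4.4506 rad.
sin φ₂ = sin φ₁ cos δ + cos φ₁ sin δ cos θ = (-0.2731)(0.9489) + (0.9620)(0.3155)(-0.2588) = -0.3377, so φ₂ = -19.74°.
Δλ = atan2(sin θ sin δ cos φ₁, cos δ − sin φ₁ sin φ₂) = atan2(-0.2932, 0.8567) = -18.891°.
λ₂ = 93.700° − 18.891° = 74.81°.

-19.74°, 74.81°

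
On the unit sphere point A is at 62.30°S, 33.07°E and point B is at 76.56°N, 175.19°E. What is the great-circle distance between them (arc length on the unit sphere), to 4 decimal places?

With latitudes φ₁ = -62.300°, φ₂ = 76.560° and longitude difference Δλ = 142.120°:
cos c = sin φ₁ sin φ₂ + cos φ₁ cos φ₂ cos Δλ = (-0.8854)(0.9726) + (0.4648)(0.2324)(-0.7893) = -0.94642,
so c = arccos(-0.94642) = 2.81277 rad.
On the unit sphere the arc length equals the central angle: 2.8128.

2.8128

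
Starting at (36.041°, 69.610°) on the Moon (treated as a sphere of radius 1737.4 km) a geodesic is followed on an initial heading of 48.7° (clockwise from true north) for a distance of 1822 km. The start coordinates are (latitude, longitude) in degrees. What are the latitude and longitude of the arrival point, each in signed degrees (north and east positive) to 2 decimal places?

49.11°, 153.76°

Angular distance δ = d/R = 1822/1737.4 = 1.04869 rad; initial bearing θ = 0.8500 rad.
sin φ₂ = sin φ₁ cos δ + cos φ₁ sin δ cos θ = (0.5884)(0.4987) + (0.8086)(0.8668)(0.6600) = 0.7560, so φ₂ = 49.11°.
Δλ = atan2(sin θ sin δ cos φ₁, cos δ − sin φ₁ sin φ₂) = atan2(0.5265, 0.0539) = 84.155°.
λ₂ = 69.610° + 84.155° = 153.76°.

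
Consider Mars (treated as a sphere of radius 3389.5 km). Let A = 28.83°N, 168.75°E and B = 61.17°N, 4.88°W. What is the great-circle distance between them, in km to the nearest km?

Let φ₁ = 0.5032 rad, φ₂ = 1.0676 rad, and Δλ = -3.0304 rad.
cos c = sin φ₁ sin φ₂ + cos φ₁ cos φ₂ cos Δλ = (0.4822)(0.8761) + (0.8761)(0.4822)(-0.9938) = 0.00261,
so c = arccos(0.00261) = 1.56819 rad.
Distance = R·c = 3389.5 × 1.5682 ≈ 5315 km.

5315 km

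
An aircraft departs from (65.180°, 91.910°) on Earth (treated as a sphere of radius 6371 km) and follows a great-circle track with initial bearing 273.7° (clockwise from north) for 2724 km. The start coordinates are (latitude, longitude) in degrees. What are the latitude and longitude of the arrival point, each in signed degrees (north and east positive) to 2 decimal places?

Angular distance δ = d/R = 2724/6371 = 0.42756 rad; initial bearing θ = 4.7770 rad.
sin φ₂ = sin φ₁ cos δ + cos φ₁ sin δ cos θ = (0.9076)(0.9100) + (0.4198)(0.4147)(0.0645) = 0.8372, so φ₂ = 56.84°.
Δλ = atan2(sin θ sin δ cos φ₁, cos δ − sin φ₁ sin φ₂) = atan2(-0.1737, 0.1501) = -49.159°.
λ₂ = 91.910° − 49.159° = 42.75°.

56.84°, 42.75°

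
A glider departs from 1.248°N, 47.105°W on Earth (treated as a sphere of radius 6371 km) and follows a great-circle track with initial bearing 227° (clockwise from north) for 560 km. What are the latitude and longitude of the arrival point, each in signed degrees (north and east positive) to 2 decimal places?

-2.19°, -50.79°

Angular distance δ = d/R = 560/6371 = 0.08790 rad; initial bearing θ = 3.9619 rad.
sin φ₂ = sin φ₁ cos δ + cos φ₁ sin δ cos θ = (0.0218)(0.9961) + (0.9998)(0.0878)(-0.6820) = -0.0382, so φ₂ = -2.19°.
Δλ = atan2(sin θ sin δ cos φ₁, cos δ − sin φ₁ sin φ₂) = atan2(-0.0642, 0.9970) = -3.684°.
λ₂ = -47.105° − 3.684° = -50.79°.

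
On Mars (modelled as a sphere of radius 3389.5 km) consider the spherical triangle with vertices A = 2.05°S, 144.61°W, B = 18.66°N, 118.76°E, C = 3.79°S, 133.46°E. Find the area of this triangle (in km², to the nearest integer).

4379691 km²

Side lengths (central angles): a = 0.4662, b = 1.4280, c = 1.6919 rad; semiperimeter s = 1.7930.
By l'Huilier's theorem, tan(E/4) = √[tan(s/2) tan((s−a)/2) tan((s−b)/2) tan((s−c)/2)], giving spherical excess E = 0.3812 rad.
Area = E·R² = 0.3812 × (3389.5)² ≈ 4379691 km².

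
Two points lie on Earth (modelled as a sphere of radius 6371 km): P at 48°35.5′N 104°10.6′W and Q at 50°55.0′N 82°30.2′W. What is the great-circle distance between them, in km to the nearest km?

With latitudes φ₁ = 48.592°, φ₂ = 50.917° and longitude difference Δλ = 21.673°:
cos c = sin φ₁ sin φ₂ + cos φ₁ cos φ₂ cos Δλ = (0.7500)(0.7762) + (0.6614)(0.6305)(0.9293) = 0.96970,
so c = arccos(0.96970) = 0.24681 rad.
Distance = R·c = 6371 × 0.2468 ≈ 1572 km.

1572 km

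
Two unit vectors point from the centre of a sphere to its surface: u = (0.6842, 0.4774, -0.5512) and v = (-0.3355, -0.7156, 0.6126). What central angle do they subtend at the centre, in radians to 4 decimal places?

2.7115 rad

u·v = -0.9088; |u| = 0.9999, |v| = 1.0000.
cos θ = (u·v)/(|u||v|) = -0.9089, so θ = 2.7115 rad.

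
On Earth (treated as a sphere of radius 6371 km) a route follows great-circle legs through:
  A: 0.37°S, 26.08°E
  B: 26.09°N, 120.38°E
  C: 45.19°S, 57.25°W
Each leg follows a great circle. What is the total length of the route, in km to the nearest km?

Leg A→B: central angle 1.6410 rad, distance 10455.0 km.
Leg B→C: central angle 2.8066 rad, distance 17880.7 km.
Total: 10455.0 + 17880.7 ≈ 28336 km.

28336 km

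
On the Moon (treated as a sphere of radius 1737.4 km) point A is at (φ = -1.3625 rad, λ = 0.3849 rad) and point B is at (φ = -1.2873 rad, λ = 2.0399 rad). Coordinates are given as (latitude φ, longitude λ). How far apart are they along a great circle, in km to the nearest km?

632 km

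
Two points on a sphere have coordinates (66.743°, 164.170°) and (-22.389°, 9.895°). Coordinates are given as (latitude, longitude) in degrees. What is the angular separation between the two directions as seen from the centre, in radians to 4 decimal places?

2.3170 rad

Let φ₁ = 1.1649 rad, φ₂ = -0.3908 rad, and Δλ = -2.6926 rad.
cos c = sin φ₁ sin φ₂ + cos φ₁ cos φ₂ cos Δλ = (0.9187)(-0.3809) + (0.3949)(0.9246)(-0.9009) = -0.67885,
so c = arccos(-0.67885) = 2.31699 rad.
So the angular separation is 2.3170 rad.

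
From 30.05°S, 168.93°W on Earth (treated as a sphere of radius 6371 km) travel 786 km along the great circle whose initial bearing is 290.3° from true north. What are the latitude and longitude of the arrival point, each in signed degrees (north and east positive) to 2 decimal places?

-27.39°, -176.40°

Angular distance δ = d/R = 786/6371 = 0.12337 rad; initial bearing θ = 5.0667 rad.
sin φ₂ = sin φ₁ cos δ + cos φ₁ sin δ cos θ = (-0.5008)(0.9924) + (0.8656)(0.1231)(0.3469) = -0.4600, so φ₂ = -27.39°.
Δλ = atan2(sin θ sin δ cos φ₁, cos δ − sin φ₁ sin φ₂) = atan2(-0.0999, 0.7621) = -7.469°.
λ₂ = -168.930° − 7.469° = -176.40°.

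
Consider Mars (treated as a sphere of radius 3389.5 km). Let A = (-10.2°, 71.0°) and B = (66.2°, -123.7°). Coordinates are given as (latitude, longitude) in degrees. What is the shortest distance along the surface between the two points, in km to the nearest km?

7283 km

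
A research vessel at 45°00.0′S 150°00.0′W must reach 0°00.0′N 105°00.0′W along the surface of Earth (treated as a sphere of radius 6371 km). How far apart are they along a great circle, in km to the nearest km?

6672 km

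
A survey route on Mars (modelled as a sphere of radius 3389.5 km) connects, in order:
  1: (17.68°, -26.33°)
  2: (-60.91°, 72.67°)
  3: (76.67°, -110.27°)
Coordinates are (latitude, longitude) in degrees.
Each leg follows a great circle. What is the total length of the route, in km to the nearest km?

Leg 1→2: central angle 1.9154 rad, distance 6492.4 km.
Leg 2→3: central angle 2.8660 rad, distance 9714.3 km.
Total: 6492.4 + 9714.3 ≈ 16207 km.

16207 km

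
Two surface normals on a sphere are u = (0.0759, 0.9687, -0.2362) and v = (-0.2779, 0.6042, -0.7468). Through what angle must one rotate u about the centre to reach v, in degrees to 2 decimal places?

42.22°

u·v = 0.7406; |u| = 1.0000, |v| = 1.0000.
cos θ = (u·v)/(|u||v|) = 0.7406, so θ = 42.22°.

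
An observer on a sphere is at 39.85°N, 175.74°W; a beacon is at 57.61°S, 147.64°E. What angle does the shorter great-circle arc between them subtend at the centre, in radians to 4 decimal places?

Let φ₁ = 0.6955 rad, φ₂ = -1.0055 rad, and Δλ = -0.6391 rad.
Haversine: a = sin²(Δφ/2) + cos φ₁ cos φ₂ sin²(Δλ/2) = 0.5649 + (0.7677)(0.5357)(0.0987) = 0.60551.
Central angle c = 2·arcsin(√a) = 1.78341 rad.
So the angular separation is 1.7834 rad.

1.7834 rad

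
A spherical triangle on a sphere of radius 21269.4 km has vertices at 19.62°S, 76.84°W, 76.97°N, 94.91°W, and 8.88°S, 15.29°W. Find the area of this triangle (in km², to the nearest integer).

542273953 km²

Side lengths (central angles): a = 1.6813, b = 1.0527, c = 1.6964 rad; semiperimeter s = 2.2152.
By l'Huilier's theorem, tan(E/4) = √[tan(s/2) tan((s−a)/2) tan((s−b)/2) tan((s−c)/2)], giving spherical excess E = 1.1987 rad.
Area = E·R² = 1.1987 × (21269.4)² ≈ 542273953 km².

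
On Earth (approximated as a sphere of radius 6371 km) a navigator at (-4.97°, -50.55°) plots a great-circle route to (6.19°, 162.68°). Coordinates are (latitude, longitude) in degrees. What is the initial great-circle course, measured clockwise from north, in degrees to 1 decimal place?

273.7°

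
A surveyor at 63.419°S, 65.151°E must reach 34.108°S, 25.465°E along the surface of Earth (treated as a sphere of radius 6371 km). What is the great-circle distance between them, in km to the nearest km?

Let φ₁ = -1.1069 rad, φ₂ = -0.5953 rad, and Δλ = -0.6927 rad.
Haversine: a = sin²(Δφ/2) + cos φ₁ cos φ₂ sin²(Δλ/2) = 0.0640 + (0.4475)(0.8280)(0.1152) = 0.10670.
Central angle c = 2·arcsin(√a) = 0.66552 rad.
Distance = R·c = 6371 × 0.6655 ≈ 4240 km.

4240 km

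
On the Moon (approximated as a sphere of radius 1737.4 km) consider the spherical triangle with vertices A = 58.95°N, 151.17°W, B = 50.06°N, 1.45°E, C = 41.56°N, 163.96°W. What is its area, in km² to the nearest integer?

161369 km²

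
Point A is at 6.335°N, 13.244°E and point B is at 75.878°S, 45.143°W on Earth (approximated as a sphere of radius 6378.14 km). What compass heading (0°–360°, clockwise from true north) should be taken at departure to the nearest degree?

Δλ = -58.387° = -1.0190 rad.
y = sin Δλ · cos φ₂ = (-0.8516)(0.2440) = -0.2078
x = cos φ₁ sin φ₂ − sin φ₁ cos φ₂ cos Δλ = (0.9939)(-0.9698) − (0.1103)(0.2440)(0.5242) = -0.9780
θ = atan2(y, x) = -168.01°; adding 360° gives 192°.

192°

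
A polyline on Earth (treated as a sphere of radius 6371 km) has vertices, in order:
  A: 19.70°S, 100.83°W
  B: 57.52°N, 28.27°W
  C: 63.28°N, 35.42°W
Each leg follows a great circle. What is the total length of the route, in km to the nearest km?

11607 km

Leg A→B: central angle 1.7040 rad, distance 10856.4 km.
Leg B→C: central angle 0.1178 rad, distance 750.3 km.
Total: 10856.4 + 750.3 ≈ 11607 km.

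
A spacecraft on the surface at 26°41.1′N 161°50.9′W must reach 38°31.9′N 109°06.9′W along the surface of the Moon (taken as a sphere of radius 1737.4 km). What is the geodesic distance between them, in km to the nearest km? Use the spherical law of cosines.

1375 km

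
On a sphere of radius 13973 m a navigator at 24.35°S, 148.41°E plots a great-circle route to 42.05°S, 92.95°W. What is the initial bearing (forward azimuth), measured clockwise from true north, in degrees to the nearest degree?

139°

With φ₁ = -0.4250, φ₂ = -0.7339, Δλ = 2.0707 rad, the forward-azimuth formula gives
θ = atan2( sin Δλ cos φ₂ , cos φ₁ sin φ₂ − sin φ₁ cos φ₂ cos Δλ ) = atan2(0.6517, -0.7569) = 139.27°.
So the initial bearing is 139°.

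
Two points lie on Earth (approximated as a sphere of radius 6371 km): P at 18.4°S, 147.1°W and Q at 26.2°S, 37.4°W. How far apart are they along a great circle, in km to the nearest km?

Let φ₁ = -0.3211 rad, φ₂ = -0.4573 rad, and Δλ = 1.9146 rad.
cos c = sin φ₁ sin φ₂ + cos φ₁ cos φ₂ cos Δλ = (-0.3156)(-0.4415) + (0.9489)(0.8973)(-0.3371) = -0.14764,
so c = arccos(-0.14764) = 1.71898 rad.
Distance = R·c = 6371 × 1.7190 ≈ 10952 km.

10952 km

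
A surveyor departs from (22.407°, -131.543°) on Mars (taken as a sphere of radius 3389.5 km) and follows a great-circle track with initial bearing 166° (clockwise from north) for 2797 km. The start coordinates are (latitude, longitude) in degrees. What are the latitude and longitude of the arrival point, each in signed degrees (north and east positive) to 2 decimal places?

-23.61°, -120.36°

Angular distance δ = d/R = 2797/3389.5 = 0.82520 rad; initial bearing θ = 2.8972 rad.
sin φ₂ = sin φ₁ cos δ + cos φ₁ sin δ cos θ = (0.3812)(0.6784) + (0.9245)(0.7347)(-0.9703) = -0.4004, so φ₂ = -23.61°.
Δλ = atan2(sin θ sin δ cos φ₁, cos δ − sin φ₁ sin φ₂) = atan2(0.1643, 0.8311) = 11.184°.
λ₂ = -131.543° + 11.184° = -120.36°.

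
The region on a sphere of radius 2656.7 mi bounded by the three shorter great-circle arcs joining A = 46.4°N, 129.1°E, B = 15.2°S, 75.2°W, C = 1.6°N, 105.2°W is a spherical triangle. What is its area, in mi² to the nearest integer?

4113630 mi²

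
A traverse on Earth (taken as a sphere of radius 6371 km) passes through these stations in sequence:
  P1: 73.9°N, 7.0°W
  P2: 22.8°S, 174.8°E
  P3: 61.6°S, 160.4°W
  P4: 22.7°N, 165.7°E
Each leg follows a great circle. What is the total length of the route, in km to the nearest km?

28892 km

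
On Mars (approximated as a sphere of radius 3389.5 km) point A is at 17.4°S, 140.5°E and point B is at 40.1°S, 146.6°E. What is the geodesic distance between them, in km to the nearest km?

With latitudes φ₁ = -17.400°, φ₂ = -40.100° and longitude difference Δλ = 6.100°:
cos c = sin φ₁ sin φ₂ + cos φ₁ cos φ₂ cos Δλ = (-0.2990)(-0.6441) + (0.9542)(0.7649)(0.9943) = 0.91841,
so c = arccos(0.91841) = 0.40677 rad.
Distance = R·c = 3389.5 × 0.4068 ≈ 1379 km.

1379 km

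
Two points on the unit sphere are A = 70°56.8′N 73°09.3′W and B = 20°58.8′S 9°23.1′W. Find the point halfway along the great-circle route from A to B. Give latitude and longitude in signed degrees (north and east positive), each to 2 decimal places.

27.73°, -24.58°

Central angle δ = 1.7759 rad. Interpolating on the sphere with fraction f = 0.5:
P = [sin((1−f)δ)·A + sin(fδ)·B] / sin δ = 0.7924·A + 0.7924·B in Cartesian coordinates,
giving P = (0.8049, -0.3682, 0.4653), i.e. latitude 27.73°, longitude -24.58°.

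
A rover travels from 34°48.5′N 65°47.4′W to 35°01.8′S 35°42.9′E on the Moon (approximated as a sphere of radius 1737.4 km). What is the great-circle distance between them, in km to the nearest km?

Let φ₁ = 0.6075 rad, φ₂ = -0.6114 rad, and Δλ = 1.7716 rad.
cos c = sin φ₁ sin φ₂ + cos φ₁ cos φ₂ cos Δλ = (0.5708)(-0.5740) + (0.8211)(0.8189)(-0.1995) = -0.46176,
so c = arccos(-0.46176) = 2.05077 rad.
Distance = R·c = 1737.4 × 2.0508 ≈ 3563 km.

3563 km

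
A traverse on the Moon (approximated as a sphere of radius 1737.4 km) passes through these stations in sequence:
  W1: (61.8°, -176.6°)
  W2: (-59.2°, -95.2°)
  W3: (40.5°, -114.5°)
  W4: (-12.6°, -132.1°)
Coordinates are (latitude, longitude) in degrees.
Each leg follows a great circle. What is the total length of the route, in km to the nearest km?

8874 km

Leg W1→W2: central angle 2.3758 rad, distance 4127.7 km.
Leg W2→W3: central angle 1.7623 rad, distance 3061.9 km.
Leg W3→W4: central angle 0.9695 rad, distance 1684.5 km.
Total: 4127.7 + 3061.9 + 1684.5 ≈ 8874 km.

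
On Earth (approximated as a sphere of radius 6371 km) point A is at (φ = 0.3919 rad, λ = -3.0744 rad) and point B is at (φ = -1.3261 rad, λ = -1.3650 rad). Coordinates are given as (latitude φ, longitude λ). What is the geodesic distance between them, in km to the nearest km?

12640 km

In radians: φ₁ = 0.3919, φ₂ = -1.3261, Δλ = 97.941° = 1.7094 rad.
cos c = sin φ₁ sin φ₂ + cos φ₁ cos φ₂ cos Δλ = (0.3819)(-0.9702) + (0.9242)(0.2423)(-0.1382) = -0.40150,
so c = arccos(-0.40150) = 1.98395 rad.
Distance = R·c = 6371 × 1.9840 ≈ 12640 km.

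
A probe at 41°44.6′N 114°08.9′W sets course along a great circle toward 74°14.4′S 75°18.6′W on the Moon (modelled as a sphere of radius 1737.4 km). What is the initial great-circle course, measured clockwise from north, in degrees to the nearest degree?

With φ₁ = 0.7286, φ₂ = -1.2957, Δλ = 0.6779 rad, the forward-azimuth formula gives
θ = atan2( sin Δλ cos φ₂ , cos φ₁ sin φ₂ − sin φ₁ cos φ₂ cos Δλ ) = atan2(0.1703, -0.8589) = 168.78°.
So the initial bearing is 169°.

169°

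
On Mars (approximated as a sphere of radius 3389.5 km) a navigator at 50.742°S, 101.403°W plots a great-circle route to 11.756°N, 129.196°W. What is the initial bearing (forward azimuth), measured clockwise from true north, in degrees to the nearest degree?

With φ₁ = -0.8856, φ₂ = 0.2052, Δλ = -0.4851 rad, the forward-azimuth formula gives
θ = atan2( sin Δλ cos φ₂ , cos φ₁ sin φ₂ − sin φ₁ cos φ₂ cos Δλ ) = atan2(-0.4565, 0.7995) = -29.72°.
Adding 360° brings this into [0°, 360°): 330°.

330°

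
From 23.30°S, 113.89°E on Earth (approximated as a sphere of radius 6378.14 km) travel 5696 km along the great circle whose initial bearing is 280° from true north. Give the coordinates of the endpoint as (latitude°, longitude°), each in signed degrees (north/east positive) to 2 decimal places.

-7.11°, 63.26°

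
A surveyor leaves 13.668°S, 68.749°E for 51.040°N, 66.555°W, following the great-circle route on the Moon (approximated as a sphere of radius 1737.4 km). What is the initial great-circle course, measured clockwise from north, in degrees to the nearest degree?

Δλ = -135.304° = -2.3615 rad.
y = sin Δλ · cos φ₂ = (-0.7033)(0.6288) = -0.4422
x = cos φ₁ sin φ₂ − sin φ₁ cos φ₂ cos Δλ = (0.9717)(0.7776) − (-0.2363)(0.6288)(-0.7108) = 0.6499
θ = atan2(y, x) = -34.23°; adding 360° gives 326°.

326°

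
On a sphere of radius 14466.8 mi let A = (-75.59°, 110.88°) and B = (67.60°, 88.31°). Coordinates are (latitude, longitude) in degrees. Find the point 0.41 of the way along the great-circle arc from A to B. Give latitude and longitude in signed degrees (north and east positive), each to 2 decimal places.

-16.99°, 98.03°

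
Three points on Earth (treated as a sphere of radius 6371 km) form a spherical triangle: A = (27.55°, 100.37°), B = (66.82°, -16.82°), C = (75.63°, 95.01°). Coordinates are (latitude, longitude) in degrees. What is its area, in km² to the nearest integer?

Side lengths (central angles): a = 0.5468, b = 0.8404, c = 1.3018 rad; semiperimeter s = 1.3446.
By l'Huilier's theorem, tan(E/4) = √[tan(s/2) tan((s−a)/2) tan((s−b)/2) tan((s−c)/2)], giving spherical excess E = 0.1717 rad.
Area = E·R² = 0.1717 × (6371)² ≈ 6969686 km².

6969686 km²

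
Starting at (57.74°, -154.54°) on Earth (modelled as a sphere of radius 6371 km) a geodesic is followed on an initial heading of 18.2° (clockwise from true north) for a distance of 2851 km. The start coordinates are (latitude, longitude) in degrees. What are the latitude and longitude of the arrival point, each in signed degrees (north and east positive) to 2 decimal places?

79.05°, -109.21°

Angular distance δ = d/R = 2851/6371 = 0.44750 rad; initial bearing θ = 0.3176 rad.
sin φ₂ = sin φ₁ cos δ + cos φ₁ sin δ cos θ = (0.8456)(0.9015) + (0.5338)(0.4327)(0.9500) = 0.9818, so φ₂ = 79.05°.
Δλ = atan2(sin θ sin δ cos φ₁, cos δ − sin φ₁ sin φ₂) = atan2(0.0721, 0.0713) = 45.331°.
λ₂ = -154.540° + 45.331° = -109.21°.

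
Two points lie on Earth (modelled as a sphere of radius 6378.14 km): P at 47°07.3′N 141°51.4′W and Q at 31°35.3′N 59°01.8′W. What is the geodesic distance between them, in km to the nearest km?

In radians: φ₁ = 0.8224, φ₂ = 0.5513, Δλ = 82.827° = 1.4456 rad.
cos c = sin φ₁ sin φ₂ + cos φ₁ cos φ₂ cos Δλ = (0.7328)(0.5238) + (0.6804)(0.8518)(0.1249) = 0.45623,
so c = arccos(0.45623) = 1.09704 rad.
Distance = R·c = 6378.14 × 1.0970 ≈ 6997 km.

6997 km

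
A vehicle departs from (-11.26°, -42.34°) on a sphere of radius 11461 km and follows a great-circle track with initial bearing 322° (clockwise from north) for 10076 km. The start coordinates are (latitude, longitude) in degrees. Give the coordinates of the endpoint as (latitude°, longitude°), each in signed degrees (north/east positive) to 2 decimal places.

28.08°, -74.85°

Angular distance δ = d/R = 10076/11461 = 0.87916 rad; initial bearing θ = 5.6200 rad.
sin φ₂ = sin φ₁ cos δ + cos φ₁ sin δ cos θ = (-0.1953)(0.6378) + (0.9808)(0.7702)(0.7880) = 0.4707, so φ₂ = 28.08°.
Δλ = atan2(sin θ sin δ cos φ₁, cos δ − sin φ₁ sin φ₂) = atan2(-0.4651, 0.7297) = -32.510°.
λ₂ = -42.340° − 32.510° = -74.85°.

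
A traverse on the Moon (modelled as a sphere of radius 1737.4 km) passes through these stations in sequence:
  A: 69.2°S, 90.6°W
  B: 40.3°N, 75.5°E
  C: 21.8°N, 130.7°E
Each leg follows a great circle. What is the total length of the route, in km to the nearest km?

6066 km

Leg A→B: central angle 2.6210 rad, distance 4553.8 km.
Leg B→C: central angle 0.8706 rad, distance 1512.7 km.
Total: 4553.8 + 1512.7 ≈ 6066 km.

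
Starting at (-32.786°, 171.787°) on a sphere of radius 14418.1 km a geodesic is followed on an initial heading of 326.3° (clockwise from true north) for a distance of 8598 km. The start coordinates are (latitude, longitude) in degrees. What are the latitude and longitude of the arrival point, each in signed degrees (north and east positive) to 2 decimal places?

-3.17°, 153.60°

Angular distance δ = d/R = 8598/14418.1 = 0.59633 rad; initial bearing θ = 5.6950 rad.
sin φ₂ = sin φ₁ cos δ + cos φ₁ sin δ cos θ = (-0.5415)(0.8274) + (0.8407)(0.5616)(0.8320) = -0.0552, so φ₂ = -3.17°.
Δλ = atan2(sin θ sin δ cos φ₁, cos δ − sin φ₁ sin φ₂) = atan2(-0.2620, 0.7975) = -18.185°.
λ₂ = 171.787° − 18.185° = 153.60°.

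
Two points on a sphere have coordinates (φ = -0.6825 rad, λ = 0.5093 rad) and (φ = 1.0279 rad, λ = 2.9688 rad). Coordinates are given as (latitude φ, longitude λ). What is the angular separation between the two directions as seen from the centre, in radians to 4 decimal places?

In radians: φ₁ = -0.6825, φ₂ = 1.0279, Δλ = 140.919° = 2.4595 rad.
Haversine: a = sin²(Δφ/2) + cos φ₁ cos φ₂ sin²(Δλ/2) = 0.5696 + (0.7760)(0.5166)(0.8881) = 0.92562.
Central angle c = 2·arcsin(√a) = 2.58914 rad.
So the angular separation is 2.5891 rad.

2.5891 rad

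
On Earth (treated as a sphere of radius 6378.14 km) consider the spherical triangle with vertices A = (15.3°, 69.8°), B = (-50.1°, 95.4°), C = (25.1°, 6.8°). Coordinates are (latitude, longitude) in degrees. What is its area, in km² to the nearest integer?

Side lengths (central angles): a = 1.8873, b = 1.0374, c = 1.2073 rad; semiperimeter s = 2.0660.
By l'Huilier's theorem, tan(E/4) = √[tan(s/2) tan((s−a)/2) tan((s−b)/2) tan((s−c)/2)], giving spherical excess E = 0.7785 rad.
Area = E·R² = 0.7785 × (6378.14)² ≈ 31668520 km².

31668520 km²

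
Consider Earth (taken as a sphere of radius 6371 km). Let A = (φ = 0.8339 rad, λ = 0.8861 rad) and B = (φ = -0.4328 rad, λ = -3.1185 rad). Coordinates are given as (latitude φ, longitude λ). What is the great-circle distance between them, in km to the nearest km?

15012 km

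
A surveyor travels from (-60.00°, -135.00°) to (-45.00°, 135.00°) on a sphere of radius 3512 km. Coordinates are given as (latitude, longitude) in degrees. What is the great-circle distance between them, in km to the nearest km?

3202 km

Let φ₁ = -1.0472 rad, φ₂ = -0.7854 rad, and Δλ = -1.5708 rad.
cos c = sin φ₁ sin φ₂ + cos φ₁ cos φ₂ cos Δλ = (-0.8660)(-0.7071) + (0.5000)(0.7071)(0.0000) = 0.61237,
so c = arccos(0.61237) = 0.91174 rad.
Distance = R·c = 3512 × 0.9117 ≈ 3202 km.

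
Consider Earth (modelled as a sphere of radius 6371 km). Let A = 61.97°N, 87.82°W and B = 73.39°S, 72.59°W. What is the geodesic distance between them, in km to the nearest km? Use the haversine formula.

15094 km

Let φ₁ = 1.0816 rad, φ₂ = -1.2809 rad, and Δλ = 0.2658 rad.
Haversine: a = sin²(Δφ/2) + cos φ₁ cos φ₂ sin²(Δλ/2) = 0.8558 + (0.4699)(0.2859)(0.0176) = 0.85813.
Central angle c = 2·arcsin(√a) = 2.36922 rad.
Distance = R·c = 6371 × 2.3692 ≈ 15094 km.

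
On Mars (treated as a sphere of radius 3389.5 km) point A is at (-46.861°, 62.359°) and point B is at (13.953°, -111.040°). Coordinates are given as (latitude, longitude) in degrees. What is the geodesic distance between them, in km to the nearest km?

Let φ₁ = -0.8179 rad, φ₂ = 0.2435 rad, and Δλ = -3.0264 rad.
Haversine: a = sin²(Δφ/2) + cos φ₁ cos φ₂ sin²(Δλ/2) = 0.2562 + (0.6838)(0.9705)(0.9967) = 0.91757.
Central angle c = 2·arcsin(√a) = 2.55919 rad.
Distance = R·c = 3389.5 × 2.5592 ≈ 8674 km.

8674 km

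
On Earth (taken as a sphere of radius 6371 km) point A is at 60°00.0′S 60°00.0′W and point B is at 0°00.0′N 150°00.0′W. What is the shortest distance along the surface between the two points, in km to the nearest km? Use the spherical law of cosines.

10008 km

In radians: φ₁ = -1.0472, φ₂ = 0.0000, Δλ = -90.000° = -1.5708 rad.
cos c = sin φ₁ sin φ₂ + cos φ₁ cos φ₂ cos Δλ = (-0.8660)(0.0000) + (0.5000)(1.0000)(-0.0000) = -0.00000,
so c = arccos(-0.00000) = 1.57080 rad.
Distance = R·c = 6371 × 1.5708 ≈ 10008 km.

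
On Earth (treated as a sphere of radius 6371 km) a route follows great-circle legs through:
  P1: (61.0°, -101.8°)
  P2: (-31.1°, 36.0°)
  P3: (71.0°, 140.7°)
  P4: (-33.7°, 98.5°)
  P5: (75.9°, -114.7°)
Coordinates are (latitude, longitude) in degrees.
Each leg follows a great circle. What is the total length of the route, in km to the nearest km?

56415 km

Leg P1→P2: central angle 2.4330 rad, distance 15500.8 km.
Leg P2→P3: central angle 2.1641 rad, distance 13787.7 km.
Leg P3→P4: central angle 1.9007 rad, distance 12109.4 km.
Leg P4→P5: central angle 2.3571 rad, distance 15016.8 km.
Total: 15500.8 + 13787.7 + 12109.4 + 15016.8 ≈ 56415 km.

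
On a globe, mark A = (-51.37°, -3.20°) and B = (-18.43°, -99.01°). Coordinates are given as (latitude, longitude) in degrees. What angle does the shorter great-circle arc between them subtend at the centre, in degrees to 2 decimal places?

79.22°

In radians: φ₁ = -0.8966, φ₂ = -0.3217, Δλ = -95.810° = -1.6722 rad.
Haversine: a = sin²(Δφ/2) + cos φ₁ cos φ₂ sin²(Δλ/2) = 0.0804 + (0.6243)(0.9487)(0.5506) = 0.40649.
Central angle c = 2·arcsin(√a) = 1.38267 rad.
So the angular separation is 79.22°.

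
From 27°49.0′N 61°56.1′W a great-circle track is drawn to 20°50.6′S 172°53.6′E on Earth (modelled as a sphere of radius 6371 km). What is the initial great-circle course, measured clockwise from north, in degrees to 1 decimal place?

265.2°

Δλ = -125.172° = -2.1847 rad.
y = sin Δλ · cos φ₂ = (-0.8174)(0.9346) = -0.7639
x = cos φ₁ sin φ₂ − sin φ₁ cos φ₂ cos Δλ = (0.8844)(-0.3558) − (0.4666)(0.9346)(-0.5760) = -0.0635
θ = atan2(y, x) = -94.75°; adding 360° gives 265.2°.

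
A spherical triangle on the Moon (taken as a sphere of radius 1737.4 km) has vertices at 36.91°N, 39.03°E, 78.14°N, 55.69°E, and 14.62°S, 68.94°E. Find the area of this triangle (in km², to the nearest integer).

Side lengths (central angles): a = 1.6243, b = 1.0250, c = 0.7300 rad; semiperimeter s = 1.6897.
By l'Huilier's theorem, tan(E/4) = √[tan(s/2) tan((s−a)/2) tan((s−b)/2) tan((s−c)/2)], giving spherical excess E = 0.3247 rad.
Area = E·R² = 0.3247 × (1737.4)² ≈ 980038 km².

980038 km²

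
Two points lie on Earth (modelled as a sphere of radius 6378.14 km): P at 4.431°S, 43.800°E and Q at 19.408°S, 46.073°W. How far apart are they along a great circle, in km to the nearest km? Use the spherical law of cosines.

9842 km

Let φ₁ = -0.0773 rad, φ₂ = -0.3387 rad, and Δλ = -1.5686 rad.
cos c = sin φ₁ sin φ₂ + cos φ₁ cos φ₂ cos Δλ = (-0.0773)(-0.3323) + (0.9970)(0.9432)(0.0022) = 0.02776,
so c = arccos(0.02776) = 1.54304 rad.
Distance = R·c = 6378.14 × 1.5430 ≈ 9842 km.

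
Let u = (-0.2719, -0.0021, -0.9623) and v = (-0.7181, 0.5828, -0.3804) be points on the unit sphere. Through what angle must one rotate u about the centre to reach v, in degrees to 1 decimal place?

55.9°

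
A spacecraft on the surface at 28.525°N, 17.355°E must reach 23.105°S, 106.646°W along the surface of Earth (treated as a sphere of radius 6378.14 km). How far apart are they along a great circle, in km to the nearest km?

14443 km

With latitudes φ₁ = 28.525°, φ₂ = -23.105° and longitude difference Δλ = -124.001°:
Haversine: a = sin²(Δφ/2) + cos φ₁ cos φ₂ sin²(Δλ/2) = 0.1896 + (0.8786)(0.9198)(0.7796) = 0.81965.
Central angle c = 2·arcsin(√a) = 2.26440 rad.
Distance = R·c = 6378.14 × 2.2644 ≈ 14443 km.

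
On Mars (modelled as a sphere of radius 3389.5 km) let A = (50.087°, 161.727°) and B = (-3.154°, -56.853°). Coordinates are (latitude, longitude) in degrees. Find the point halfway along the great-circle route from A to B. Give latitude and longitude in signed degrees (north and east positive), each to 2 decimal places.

The central angle between A and B is δ = 2.1448 rad.
With f = 0.5, the slerp weights are sin((1−f)δ)/sin δ = 1.0460 and sin(fδ)/sin δ = 1.0460.
Weighted sum of the unit vectors: (1.0460)·(-0.6093,0.2012,0.7670) + (1.0460)·(0.5460,-0.8360,-0.0550) = (-0.0662, -0.6640, 0.7448).
Converting back: φ = atan2(z, √(x²+y²)) = 48.14°, λ = atan2(y, x) = -95.70°.

48.14°, -95.70°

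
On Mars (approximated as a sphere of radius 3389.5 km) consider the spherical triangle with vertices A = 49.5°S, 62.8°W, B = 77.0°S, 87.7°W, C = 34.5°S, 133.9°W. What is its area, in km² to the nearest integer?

2585374 km²

Side lengths (central angles): a = 0.8228, b = 0.9222, c = 0.5086 rad; semiperimeter s = 1.1268.
By l'Huilier's theorem, tan(E/4) = √[tan(s/2) tan((s−a)/2) tan((s−b)/2) tan((s−c)/2)], giving spherical excess E = 0.2250 rad.
Area = E·R² = 0.2250 × (3389.5)² ≈ 2585374 km².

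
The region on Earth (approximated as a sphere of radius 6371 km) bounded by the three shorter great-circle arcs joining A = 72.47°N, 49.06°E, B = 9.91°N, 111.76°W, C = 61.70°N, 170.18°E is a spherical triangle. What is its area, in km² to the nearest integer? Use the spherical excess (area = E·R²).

Side lengths (central angles): a = 1.3200, b = 0.6985, c = 1.6872 rad; semiperimeter s = 1.8529.
By l'Huilier's theorem, tan(E/4) = √[tan(s/2) tan((s−a)/2) tan((s−b)/2) tan((s−c)/2)], giving spherical excess E = 0.5569 rad.
Area = E·R² = 0.5569 × (6371)² ≈ 22605222 km².

22605222 km²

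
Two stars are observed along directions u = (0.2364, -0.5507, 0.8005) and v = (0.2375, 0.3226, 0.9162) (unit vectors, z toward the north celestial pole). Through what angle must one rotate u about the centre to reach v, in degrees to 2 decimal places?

52.27°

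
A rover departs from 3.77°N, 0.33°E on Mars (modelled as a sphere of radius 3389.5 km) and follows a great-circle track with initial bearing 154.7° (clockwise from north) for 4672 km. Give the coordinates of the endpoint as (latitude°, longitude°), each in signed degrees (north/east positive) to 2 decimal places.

Angular distance δ = d/R = 4672/3389.5 = 1.37837 rad; initial bearing θ = 2.7000 rad.
sin φ₂ = sin φ₁ cos δ + cos φ₁ sin δ cos θ = (0.0658)(0.1912) + (0.9978)(0.9815)(-0.9041) = -0.8729, so φ₂ = -60.80°.
Δλ = atan2(sin θ sin δ cos φ₁, cos δ − sin φ₁ sin φ₂) = atan2(0.4186, 0.2486) = 59.289°.
λ₂ = 0.330° + 59.289° = 59.62°.

-60.80°, 59.62°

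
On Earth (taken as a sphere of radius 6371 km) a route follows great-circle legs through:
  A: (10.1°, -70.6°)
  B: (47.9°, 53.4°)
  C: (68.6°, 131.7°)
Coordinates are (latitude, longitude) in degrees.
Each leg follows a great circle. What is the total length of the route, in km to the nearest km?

16241 km

Leg A→B: central angle 1.8121 rad, distance 11544.9 km.
Leg B→C: central angle 0.7371 rad, distance 4696.0 km.
Total: 11544.9 + 4696.0 ≈ 16241 km.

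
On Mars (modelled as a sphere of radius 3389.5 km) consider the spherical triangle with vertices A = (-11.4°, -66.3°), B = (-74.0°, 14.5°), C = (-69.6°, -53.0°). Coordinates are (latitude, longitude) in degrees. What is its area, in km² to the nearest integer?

1339220 km²

Side lengths (central angles): a = 0.3547, b = 1.0265, c = 1.3354 rad; semiperimeter s = 1.3583.
By l'Huilier's theorem, tan(E/4) = √[tan(s/2) tan((s−a)/2) tan((s−b)/2) tan((s−c)/2)], giving spherical excess E = 0.1166 rad.
Area = E·R² = 0.1166 × (3389.5)² ≈ 1339220 km².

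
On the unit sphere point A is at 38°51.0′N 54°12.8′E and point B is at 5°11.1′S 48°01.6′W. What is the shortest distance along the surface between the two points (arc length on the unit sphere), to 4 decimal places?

Let φ₁ = 0.6781 rad, φ₂ = -0.0905 rad, and Δλ = -1.7844 rad.
cos c = sin φ₁ sin φ₂ + cos φ₁ cos φ₂ cos Δλ = (0.6273)(-0.0904) + (0.7788)(0.9959)(-0.2120) = -0.22112,
so c = arccos(-0.22112) = 1.79376 rad.
On the unit sphere the arc length equals the central angle: 1.7938.

1.7938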